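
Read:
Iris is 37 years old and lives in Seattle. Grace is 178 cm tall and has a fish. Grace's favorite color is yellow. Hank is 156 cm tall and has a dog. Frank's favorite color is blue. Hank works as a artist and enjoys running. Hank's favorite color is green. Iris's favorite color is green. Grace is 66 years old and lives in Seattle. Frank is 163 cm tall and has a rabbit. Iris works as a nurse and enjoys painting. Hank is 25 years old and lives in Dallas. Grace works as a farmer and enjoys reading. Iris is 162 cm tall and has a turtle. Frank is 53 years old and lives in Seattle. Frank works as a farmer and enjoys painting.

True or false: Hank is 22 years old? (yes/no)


Hank is actually 25. no

no


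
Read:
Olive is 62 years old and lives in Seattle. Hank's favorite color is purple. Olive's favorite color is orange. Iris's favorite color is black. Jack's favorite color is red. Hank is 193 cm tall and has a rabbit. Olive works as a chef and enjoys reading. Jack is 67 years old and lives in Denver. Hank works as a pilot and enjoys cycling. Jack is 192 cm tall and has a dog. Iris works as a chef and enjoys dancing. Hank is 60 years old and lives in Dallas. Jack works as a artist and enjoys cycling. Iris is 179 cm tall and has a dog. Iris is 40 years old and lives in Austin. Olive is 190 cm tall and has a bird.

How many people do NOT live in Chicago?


Not in Chicago: 4

4


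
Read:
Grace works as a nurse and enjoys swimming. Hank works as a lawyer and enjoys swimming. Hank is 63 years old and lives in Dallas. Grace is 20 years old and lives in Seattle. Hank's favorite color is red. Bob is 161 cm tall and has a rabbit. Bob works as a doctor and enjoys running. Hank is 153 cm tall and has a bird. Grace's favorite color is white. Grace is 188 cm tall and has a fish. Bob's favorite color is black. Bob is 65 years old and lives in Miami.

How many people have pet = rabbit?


Count: 1

1


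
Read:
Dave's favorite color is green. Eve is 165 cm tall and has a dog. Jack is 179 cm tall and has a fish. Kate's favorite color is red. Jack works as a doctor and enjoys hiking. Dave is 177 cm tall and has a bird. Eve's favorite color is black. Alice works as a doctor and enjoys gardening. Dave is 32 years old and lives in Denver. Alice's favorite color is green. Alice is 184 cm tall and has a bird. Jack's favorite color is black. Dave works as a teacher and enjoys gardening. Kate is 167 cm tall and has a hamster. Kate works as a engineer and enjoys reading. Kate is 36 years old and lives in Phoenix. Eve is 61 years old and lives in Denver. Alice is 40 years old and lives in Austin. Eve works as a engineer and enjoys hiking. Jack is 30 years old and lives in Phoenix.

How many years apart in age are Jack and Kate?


30 vs 36, diff = 6

6


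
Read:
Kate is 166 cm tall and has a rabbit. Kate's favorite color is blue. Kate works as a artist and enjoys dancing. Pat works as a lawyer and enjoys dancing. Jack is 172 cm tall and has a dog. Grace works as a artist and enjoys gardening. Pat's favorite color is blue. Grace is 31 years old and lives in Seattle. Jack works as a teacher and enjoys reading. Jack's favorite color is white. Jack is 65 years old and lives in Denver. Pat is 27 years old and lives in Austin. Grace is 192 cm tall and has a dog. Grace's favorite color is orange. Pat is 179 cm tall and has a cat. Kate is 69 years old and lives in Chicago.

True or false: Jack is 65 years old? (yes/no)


Jack is actually 65. yes

yes


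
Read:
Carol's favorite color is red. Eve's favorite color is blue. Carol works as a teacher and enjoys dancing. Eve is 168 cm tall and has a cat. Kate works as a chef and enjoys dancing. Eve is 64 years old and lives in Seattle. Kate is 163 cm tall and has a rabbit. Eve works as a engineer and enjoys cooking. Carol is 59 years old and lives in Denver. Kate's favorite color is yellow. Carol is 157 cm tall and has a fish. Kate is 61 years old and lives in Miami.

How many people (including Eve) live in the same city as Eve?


Eve lives in Seattle. Count = 1

1


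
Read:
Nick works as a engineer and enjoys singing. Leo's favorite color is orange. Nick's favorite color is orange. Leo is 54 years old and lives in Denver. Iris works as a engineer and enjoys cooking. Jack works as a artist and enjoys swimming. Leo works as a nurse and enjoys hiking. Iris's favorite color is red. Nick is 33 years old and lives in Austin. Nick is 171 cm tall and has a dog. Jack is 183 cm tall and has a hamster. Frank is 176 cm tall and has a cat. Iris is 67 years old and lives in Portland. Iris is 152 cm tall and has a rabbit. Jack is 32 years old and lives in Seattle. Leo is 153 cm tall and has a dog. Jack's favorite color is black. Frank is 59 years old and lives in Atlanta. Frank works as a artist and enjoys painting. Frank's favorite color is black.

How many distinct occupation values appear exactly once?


Unique occupation values: 1

1


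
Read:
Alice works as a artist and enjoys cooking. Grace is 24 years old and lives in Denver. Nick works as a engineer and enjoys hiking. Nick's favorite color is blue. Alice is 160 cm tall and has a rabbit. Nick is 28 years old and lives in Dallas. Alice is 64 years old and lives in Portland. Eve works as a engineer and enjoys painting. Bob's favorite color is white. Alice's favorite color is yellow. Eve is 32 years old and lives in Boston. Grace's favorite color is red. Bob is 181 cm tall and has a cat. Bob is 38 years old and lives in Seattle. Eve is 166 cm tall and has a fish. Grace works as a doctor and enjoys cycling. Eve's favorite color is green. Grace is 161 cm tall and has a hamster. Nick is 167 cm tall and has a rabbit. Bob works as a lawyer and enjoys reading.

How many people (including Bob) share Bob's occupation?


Bob is a lawyer. Count = 1

1


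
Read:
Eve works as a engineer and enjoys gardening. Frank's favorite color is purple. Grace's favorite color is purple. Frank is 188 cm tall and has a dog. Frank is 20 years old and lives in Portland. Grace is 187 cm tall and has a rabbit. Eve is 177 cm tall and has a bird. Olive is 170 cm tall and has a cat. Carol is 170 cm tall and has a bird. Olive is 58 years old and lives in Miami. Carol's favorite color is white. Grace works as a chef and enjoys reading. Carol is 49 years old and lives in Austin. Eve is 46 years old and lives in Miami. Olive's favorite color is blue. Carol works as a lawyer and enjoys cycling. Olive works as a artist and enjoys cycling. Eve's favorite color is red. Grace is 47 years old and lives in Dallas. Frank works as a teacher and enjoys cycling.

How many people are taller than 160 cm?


Taller than 160: 5

5


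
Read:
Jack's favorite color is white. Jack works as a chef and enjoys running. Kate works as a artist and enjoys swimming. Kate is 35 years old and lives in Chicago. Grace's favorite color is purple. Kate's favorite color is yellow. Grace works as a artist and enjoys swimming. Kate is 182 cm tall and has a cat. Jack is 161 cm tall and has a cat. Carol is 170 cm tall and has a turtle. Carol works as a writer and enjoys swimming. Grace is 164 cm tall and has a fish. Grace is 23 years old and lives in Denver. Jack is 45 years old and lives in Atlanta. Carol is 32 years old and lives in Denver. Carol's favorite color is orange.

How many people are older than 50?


Filter: 0

0


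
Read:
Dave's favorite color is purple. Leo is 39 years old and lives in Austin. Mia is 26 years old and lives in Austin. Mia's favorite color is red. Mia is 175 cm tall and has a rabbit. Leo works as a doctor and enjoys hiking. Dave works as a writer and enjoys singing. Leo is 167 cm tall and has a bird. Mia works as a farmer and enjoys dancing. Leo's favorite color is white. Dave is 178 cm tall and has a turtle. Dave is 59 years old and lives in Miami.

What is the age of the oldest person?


Oldest: Dave at 59

59


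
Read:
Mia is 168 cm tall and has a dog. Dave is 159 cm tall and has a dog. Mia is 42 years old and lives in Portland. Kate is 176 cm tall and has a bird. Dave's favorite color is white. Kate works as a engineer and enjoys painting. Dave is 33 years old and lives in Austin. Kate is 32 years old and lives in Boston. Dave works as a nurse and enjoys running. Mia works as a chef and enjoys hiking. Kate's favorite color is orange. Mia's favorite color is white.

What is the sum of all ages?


32+33+42 = 107

107


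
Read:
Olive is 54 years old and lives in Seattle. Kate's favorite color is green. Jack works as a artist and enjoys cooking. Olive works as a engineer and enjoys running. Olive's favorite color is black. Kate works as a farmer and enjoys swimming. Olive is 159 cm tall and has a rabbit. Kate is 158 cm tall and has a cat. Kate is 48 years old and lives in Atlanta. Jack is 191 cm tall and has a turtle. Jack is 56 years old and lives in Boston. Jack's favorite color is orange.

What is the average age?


Sum=158, n=3, avg=52.67

52.67


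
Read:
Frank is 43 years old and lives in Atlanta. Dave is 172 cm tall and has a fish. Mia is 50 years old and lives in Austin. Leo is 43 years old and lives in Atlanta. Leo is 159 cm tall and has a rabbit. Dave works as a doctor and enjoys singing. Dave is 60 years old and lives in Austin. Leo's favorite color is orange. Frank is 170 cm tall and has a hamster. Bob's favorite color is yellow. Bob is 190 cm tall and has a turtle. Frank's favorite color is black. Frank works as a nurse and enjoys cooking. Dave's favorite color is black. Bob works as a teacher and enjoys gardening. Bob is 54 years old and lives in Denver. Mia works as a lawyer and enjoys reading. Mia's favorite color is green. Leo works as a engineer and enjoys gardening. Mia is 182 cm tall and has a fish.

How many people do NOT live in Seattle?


Not in Seattle: 5

5


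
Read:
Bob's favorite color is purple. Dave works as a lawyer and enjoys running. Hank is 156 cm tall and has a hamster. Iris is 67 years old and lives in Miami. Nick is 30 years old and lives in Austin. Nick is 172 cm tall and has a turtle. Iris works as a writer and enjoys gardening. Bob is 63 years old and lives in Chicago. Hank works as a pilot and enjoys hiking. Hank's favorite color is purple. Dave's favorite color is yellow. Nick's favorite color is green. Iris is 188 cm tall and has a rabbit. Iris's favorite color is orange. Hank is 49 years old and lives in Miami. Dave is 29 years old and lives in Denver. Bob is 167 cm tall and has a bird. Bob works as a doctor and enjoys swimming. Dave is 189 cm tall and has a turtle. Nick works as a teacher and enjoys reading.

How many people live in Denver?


Count in Denver: 1

1


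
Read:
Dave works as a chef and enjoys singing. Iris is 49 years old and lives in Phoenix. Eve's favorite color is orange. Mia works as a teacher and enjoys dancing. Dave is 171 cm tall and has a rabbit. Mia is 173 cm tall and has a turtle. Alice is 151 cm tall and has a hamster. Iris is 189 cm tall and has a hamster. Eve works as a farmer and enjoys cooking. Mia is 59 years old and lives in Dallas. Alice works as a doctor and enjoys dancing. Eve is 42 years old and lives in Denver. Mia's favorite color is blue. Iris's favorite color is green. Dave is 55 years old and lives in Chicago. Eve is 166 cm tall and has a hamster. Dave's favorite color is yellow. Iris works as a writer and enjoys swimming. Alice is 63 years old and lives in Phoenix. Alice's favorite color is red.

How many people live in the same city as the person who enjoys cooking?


Person with hobby cooking is Eve, city Denver. Count = 1

1


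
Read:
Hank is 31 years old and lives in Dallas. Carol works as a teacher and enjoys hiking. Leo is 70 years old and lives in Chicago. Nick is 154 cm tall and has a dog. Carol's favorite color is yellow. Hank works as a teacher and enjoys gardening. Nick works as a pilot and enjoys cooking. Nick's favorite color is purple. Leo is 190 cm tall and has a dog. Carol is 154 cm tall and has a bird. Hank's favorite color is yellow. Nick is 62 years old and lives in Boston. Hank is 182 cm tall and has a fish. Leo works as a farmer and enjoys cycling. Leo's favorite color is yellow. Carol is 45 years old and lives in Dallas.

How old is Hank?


Hank is 31 years old

31


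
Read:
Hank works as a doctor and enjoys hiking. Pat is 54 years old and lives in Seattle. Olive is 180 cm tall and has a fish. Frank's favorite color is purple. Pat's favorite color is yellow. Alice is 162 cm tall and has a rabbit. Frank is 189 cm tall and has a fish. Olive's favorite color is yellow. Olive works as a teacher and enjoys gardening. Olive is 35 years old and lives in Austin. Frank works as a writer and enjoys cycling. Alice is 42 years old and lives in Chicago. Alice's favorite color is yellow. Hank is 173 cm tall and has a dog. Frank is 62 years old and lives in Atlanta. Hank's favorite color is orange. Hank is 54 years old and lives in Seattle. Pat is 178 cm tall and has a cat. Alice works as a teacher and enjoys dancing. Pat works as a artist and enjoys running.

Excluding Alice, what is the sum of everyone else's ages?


Sum (excluding Alice): 205

205


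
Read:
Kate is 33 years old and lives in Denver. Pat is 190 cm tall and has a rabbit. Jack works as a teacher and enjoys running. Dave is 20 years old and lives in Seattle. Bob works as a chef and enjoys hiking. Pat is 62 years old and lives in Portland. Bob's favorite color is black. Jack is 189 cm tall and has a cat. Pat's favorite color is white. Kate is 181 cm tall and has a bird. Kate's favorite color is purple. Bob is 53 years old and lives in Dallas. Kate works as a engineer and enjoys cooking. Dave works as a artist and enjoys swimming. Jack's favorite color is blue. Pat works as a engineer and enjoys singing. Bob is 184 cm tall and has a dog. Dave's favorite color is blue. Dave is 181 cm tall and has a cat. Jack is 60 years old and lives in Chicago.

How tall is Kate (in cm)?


Kate is 181 cm tall

181


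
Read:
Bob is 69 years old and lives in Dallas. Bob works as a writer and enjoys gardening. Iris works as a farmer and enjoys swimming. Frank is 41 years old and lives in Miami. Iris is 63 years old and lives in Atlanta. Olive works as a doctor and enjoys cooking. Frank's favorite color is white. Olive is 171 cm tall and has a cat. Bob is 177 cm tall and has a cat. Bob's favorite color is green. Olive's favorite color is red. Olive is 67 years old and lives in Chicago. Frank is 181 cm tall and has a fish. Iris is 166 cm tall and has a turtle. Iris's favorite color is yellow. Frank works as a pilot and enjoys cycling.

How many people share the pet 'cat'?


Count: 2

2


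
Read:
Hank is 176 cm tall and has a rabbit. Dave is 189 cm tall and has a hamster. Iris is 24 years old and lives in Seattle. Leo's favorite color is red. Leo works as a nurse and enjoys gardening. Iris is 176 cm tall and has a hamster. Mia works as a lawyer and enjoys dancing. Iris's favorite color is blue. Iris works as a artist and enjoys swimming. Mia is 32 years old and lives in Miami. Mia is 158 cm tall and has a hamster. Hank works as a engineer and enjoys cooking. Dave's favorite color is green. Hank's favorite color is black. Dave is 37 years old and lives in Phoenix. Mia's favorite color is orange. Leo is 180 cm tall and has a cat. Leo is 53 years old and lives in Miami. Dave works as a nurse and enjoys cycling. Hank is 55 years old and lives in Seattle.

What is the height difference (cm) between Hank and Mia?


|176 - 158| = 18

18


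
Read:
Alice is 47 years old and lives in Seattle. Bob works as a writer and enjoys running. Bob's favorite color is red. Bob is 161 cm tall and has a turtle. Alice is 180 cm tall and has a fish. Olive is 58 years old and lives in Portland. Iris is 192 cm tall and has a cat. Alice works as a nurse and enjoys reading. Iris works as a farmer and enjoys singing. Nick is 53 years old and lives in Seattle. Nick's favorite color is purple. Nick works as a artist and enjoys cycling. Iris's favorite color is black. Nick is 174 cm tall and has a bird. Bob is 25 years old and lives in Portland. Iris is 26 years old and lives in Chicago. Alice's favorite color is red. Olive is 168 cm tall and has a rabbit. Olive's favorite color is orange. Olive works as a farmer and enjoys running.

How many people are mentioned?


People: Alice, Bob, Iris, Nick, Olive. Count = 5

5


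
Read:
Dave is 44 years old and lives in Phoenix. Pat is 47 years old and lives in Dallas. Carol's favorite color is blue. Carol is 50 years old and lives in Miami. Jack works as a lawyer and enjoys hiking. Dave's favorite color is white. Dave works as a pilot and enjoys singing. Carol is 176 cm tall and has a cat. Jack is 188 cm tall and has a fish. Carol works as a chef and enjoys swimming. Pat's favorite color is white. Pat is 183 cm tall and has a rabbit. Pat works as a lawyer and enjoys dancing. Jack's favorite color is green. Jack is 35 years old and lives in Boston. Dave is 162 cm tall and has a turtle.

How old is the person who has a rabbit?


Person with rabbit is Pat, age 47

47


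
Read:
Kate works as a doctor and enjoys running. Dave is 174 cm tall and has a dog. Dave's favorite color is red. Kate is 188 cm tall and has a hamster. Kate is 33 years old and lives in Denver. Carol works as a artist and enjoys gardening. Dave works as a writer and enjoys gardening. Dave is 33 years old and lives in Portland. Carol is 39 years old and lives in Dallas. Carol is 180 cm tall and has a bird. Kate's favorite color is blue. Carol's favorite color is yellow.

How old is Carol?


Carol is 39 years old

39


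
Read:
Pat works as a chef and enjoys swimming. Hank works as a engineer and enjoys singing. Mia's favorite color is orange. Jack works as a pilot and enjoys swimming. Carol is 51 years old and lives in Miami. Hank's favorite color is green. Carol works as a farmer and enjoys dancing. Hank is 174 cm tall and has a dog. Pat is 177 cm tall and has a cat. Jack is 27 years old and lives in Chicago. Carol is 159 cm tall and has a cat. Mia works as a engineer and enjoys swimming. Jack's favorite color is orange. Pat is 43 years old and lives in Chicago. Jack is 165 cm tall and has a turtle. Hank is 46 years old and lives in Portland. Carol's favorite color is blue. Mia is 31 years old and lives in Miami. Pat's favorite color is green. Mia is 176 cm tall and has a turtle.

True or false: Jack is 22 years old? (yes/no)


Jack is actually 27. no

no


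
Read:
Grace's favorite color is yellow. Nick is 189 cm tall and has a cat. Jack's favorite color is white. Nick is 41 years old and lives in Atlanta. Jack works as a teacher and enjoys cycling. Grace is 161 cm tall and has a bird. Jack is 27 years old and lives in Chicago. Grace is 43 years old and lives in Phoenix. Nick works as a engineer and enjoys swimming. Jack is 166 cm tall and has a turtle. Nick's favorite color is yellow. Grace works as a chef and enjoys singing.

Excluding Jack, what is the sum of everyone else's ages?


Sum (excluding Jack): 84

84


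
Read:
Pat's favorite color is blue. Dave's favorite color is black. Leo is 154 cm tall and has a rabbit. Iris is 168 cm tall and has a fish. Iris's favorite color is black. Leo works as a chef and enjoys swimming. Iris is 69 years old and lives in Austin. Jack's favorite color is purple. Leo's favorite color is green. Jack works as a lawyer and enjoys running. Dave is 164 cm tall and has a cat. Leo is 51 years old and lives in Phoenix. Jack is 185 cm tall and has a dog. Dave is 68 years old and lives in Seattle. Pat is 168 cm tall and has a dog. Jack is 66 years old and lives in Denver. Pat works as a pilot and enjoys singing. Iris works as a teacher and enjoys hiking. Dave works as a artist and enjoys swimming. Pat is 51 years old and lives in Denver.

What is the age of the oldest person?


Oldest: Iris at 69

69


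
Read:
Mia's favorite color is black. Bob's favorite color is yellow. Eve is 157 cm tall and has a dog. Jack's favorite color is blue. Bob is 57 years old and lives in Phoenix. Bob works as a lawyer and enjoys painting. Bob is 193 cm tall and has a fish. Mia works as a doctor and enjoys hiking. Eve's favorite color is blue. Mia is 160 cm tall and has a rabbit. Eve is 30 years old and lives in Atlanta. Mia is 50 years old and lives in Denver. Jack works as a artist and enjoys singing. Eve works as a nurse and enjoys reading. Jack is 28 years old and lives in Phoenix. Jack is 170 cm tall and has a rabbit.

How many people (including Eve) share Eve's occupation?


Eve is a nurse. Count = 1

1


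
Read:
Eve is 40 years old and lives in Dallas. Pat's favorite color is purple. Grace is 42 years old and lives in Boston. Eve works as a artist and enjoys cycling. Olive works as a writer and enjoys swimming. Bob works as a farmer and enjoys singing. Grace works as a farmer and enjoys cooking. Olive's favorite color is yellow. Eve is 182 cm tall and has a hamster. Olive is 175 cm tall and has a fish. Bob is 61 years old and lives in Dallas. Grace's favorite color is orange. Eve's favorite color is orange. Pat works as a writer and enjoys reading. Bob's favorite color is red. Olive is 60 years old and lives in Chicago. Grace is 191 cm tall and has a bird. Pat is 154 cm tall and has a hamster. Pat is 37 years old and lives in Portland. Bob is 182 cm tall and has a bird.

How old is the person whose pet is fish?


Person with pet=fish is Olive, age 60

60


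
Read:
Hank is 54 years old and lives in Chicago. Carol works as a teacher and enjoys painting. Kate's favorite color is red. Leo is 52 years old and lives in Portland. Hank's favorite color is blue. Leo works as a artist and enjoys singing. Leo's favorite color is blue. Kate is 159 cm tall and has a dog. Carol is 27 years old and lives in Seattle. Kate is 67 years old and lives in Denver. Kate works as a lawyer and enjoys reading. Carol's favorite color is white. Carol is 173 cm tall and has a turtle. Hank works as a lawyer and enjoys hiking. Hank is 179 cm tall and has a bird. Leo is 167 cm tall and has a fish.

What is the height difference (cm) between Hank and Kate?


|179 - 159| = 20

20


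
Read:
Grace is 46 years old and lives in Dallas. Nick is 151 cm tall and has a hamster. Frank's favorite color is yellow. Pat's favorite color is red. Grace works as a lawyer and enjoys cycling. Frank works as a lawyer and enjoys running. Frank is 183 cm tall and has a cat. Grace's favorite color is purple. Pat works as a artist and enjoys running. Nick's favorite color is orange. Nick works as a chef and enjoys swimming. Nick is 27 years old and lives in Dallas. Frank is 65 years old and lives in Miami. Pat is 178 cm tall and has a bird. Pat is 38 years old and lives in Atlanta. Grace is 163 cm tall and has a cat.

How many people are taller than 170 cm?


Taller than 170: 2

2


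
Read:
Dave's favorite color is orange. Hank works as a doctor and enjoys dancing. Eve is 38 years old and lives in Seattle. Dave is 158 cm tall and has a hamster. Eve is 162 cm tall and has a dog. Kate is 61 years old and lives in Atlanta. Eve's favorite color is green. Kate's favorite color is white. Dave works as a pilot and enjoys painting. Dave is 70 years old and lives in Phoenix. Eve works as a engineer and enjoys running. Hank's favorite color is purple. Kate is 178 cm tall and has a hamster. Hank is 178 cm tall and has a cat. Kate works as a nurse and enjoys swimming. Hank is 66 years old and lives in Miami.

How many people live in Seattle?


Count in Seattle: 1

1


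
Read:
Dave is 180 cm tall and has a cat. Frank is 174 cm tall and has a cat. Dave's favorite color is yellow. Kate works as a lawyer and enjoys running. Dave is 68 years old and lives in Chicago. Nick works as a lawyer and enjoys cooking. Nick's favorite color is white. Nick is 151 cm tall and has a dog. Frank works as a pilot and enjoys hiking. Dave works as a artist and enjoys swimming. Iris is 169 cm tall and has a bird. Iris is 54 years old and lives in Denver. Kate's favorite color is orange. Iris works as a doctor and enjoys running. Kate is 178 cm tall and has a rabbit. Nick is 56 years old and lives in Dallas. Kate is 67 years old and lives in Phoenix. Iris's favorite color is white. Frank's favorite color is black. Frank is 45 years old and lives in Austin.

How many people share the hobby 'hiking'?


Count: 1

1


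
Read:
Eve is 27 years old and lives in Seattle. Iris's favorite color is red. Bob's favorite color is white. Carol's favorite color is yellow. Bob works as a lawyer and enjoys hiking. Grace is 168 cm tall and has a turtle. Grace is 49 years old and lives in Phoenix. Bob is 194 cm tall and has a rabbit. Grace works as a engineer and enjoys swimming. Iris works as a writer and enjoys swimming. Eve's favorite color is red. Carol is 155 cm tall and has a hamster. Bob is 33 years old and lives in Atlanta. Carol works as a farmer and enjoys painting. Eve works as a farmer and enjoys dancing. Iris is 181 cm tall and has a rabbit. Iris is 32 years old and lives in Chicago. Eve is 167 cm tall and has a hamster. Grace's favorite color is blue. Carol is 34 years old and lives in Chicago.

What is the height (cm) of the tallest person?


Tallest: Bob at 194 cm

194


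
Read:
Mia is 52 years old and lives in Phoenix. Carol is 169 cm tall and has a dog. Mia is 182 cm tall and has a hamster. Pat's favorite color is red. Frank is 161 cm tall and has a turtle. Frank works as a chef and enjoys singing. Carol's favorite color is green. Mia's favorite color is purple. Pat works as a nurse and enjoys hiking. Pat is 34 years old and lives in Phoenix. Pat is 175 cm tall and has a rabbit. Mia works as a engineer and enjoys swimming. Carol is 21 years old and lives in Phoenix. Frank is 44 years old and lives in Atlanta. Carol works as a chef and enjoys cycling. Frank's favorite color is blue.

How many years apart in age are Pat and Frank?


34 vs 44, diff = 10

10


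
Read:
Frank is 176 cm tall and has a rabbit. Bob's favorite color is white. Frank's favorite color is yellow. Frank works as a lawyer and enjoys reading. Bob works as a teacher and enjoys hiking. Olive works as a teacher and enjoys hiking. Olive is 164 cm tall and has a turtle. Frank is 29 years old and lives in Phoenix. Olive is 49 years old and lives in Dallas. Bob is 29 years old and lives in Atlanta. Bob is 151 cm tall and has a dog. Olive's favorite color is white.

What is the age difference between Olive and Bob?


|49 - 29| = 20

20


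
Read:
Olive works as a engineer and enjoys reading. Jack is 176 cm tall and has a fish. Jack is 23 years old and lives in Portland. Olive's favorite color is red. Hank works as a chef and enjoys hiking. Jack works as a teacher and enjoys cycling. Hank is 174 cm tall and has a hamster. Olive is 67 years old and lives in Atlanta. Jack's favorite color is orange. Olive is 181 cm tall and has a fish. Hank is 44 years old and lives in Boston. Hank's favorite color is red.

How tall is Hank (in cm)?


Hank is 174 cm tall

174


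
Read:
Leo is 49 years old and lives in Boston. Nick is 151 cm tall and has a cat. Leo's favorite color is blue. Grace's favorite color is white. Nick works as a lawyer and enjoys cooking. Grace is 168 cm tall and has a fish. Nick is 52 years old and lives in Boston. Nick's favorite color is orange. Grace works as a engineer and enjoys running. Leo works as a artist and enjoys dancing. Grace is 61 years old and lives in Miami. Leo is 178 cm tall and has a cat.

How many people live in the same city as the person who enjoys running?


Person with hobby running is Grace, city Miami. Count = 1

1


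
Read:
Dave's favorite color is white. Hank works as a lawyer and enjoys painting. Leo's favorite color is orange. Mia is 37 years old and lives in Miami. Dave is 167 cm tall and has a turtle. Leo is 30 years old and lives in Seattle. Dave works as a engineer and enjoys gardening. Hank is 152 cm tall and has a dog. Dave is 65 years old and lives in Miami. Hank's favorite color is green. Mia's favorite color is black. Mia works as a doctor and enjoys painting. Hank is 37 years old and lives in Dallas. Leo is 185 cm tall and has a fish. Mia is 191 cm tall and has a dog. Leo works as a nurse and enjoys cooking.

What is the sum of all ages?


65+30+37+37 = 169

169


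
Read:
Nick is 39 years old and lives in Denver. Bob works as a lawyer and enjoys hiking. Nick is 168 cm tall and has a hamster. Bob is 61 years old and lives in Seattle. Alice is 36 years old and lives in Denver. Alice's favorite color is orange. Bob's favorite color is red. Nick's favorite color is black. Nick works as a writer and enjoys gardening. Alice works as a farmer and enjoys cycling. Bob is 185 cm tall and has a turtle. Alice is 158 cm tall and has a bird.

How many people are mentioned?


People: Nick, Bob, Alice. Count = 3

3


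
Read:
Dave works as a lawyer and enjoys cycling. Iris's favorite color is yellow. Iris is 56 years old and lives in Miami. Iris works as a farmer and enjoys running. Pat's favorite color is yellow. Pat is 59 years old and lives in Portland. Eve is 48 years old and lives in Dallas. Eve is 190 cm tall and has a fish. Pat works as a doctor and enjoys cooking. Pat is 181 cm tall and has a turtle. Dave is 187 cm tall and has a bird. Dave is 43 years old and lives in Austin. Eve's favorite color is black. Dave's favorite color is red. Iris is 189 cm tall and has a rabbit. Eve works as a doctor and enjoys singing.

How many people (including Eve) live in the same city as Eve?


Eve lives in Dallas. Count = 1

1


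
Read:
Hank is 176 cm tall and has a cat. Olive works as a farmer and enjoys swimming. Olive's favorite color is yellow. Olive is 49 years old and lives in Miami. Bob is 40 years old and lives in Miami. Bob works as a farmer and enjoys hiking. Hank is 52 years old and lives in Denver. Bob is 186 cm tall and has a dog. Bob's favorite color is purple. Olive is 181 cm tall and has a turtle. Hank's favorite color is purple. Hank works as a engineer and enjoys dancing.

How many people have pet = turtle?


Count: 1

1


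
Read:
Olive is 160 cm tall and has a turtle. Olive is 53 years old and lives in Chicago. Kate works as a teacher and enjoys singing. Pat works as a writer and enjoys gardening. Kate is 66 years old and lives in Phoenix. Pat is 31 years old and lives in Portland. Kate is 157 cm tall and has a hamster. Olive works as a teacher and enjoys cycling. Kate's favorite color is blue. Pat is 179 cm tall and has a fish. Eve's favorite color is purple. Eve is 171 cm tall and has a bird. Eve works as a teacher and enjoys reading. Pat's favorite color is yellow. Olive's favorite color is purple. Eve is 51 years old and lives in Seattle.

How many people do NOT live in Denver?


Not in Denver: 4

4


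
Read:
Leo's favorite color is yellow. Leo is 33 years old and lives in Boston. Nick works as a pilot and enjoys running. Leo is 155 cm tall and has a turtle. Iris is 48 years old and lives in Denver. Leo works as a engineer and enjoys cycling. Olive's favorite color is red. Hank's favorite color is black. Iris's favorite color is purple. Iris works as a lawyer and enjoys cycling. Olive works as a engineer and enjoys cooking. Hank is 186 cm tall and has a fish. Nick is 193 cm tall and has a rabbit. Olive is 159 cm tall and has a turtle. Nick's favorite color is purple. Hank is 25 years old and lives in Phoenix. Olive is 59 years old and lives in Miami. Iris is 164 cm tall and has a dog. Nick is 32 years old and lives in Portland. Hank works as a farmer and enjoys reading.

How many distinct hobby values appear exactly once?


Unique hobby values: 3

3


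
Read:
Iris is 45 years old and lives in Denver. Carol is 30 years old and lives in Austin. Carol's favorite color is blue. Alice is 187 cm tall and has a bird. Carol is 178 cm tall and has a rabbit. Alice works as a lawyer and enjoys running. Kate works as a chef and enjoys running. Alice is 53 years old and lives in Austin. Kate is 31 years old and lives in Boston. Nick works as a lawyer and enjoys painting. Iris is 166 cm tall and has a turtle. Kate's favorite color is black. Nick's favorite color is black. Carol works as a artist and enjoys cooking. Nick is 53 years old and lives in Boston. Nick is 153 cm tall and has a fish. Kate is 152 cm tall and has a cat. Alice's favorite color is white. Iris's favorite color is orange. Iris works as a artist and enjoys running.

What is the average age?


Sum=212, n=5, avg=42.4

42.4


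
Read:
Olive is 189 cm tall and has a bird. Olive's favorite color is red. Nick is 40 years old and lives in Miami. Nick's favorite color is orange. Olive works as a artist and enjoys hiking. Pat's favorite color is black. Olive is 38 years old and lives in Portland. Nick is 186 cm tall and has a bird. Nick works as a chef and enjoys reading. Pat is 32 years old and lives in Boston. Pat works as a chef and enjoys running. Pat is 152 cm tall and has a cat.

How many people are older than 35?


Filter: 2

2


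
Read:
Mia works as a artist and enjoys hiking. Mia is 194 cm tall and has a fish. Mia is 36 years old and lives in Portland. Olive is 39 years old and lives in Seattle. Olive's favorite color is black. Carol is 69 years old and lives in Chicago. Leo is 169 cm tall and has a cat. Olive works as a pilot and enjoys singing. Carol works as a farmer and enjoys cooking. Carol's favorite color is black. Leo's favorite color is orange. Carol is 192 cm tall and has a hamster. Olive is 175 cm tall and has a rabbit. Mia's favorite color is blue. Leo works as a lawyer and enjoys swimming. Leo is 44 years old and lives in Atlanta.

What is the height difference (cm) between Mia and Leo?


|194 - 169| = 25

25


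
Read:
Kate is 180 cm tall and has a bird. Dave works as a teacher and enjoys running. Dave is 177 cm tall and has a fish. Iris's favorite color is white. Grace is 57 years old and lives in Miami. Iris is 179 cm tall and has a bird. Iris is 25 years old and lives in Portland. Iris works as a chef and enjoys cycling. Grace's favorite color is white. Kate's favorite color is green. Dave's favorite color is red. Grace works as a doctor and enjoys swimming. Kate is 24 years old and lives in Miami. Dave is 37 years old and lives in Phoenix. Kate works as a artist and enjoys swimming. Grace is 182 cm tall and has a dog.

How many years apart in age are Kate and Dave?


24 vs 37, diff = 13

13


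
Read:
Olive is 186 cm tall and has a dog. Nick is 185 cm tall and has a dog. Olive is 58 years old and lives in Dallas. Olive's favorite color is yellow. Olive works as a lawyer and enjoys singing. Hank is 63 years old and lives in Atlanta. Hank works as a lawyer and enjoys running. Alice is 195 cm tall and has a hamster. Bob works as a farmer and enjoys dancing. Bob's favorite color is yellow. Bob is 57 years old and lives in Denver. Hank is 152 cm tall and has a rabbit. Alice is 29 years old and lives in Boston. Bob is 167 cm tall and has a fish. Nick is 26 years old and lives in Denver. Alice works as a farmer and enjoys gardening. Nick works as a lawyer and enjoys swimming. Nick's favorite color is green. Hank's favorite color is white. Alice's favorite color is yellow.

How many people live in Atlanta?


Count in Atlanta: 1

1


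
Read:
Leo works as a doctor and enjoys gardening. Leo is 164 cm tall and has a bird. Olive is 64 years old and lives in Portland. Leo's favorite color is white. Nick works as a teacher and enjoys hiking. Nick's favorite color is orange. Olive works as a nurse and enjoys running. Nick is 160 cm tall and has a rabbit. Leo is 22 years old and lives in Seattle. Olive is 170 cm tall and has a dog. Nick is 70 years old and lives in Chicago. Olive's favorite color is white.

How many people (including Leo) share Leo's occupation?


Leo is a doctor. Count = 1

1


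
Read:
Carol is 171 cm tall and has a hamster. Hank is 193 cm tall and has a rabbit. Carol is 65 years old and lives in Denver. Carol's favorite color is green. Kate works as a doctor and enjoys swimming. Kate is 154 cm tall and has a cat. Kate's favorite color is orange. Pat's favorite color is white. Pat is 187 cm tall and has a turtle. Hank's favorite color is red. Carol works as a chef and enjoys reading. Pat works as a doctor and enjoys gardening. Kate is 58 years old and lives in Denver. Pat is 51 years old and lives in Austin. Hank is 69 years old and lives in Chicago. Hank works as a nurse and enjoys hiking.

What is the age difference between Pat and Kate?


|51 - 58| = 7

7


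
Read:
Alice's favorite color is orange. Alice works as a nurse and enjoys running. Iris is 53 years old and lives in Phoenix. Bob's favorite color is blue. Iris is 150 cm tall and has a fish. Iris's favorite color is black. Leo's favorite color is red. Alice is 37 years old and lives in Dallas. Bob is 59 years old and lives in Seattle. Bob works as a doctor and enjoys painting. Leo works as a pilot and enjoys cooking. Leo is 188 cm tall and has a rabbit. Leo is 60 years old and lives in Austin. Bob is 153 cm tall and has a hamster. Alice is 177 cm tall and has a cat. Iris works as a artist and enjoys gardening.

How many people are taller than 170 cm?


Taller than 170: 2

2


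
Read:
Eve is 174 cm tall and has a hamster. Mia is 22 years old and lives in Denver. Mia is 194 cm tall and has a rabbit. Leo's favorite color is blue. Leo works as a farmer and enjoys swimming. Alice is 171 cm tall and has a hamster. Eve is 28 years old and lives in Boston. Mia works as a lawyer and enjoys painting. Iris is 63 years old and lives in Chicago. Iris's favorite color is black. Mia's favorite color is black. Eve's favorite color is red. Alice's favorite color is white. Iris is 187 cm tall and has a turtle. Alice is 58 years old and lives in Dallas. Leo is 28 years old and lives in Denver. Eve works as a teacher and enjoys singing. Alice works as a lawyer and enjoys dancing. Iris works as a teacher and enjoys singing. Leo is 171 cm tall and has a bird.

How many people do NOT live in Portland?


Not in Portland: 5

5


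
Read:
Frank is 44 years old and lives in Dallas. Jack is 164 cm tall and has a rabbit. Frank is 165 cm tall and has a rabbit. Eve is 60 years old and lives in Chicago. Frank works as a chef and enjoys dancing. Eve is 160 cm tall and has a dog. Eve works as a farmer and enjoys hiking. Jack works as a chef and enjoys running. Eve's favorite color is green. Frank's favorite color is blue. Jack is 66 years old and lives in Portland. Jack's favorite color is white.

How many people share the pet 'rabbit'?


Count: 2

2


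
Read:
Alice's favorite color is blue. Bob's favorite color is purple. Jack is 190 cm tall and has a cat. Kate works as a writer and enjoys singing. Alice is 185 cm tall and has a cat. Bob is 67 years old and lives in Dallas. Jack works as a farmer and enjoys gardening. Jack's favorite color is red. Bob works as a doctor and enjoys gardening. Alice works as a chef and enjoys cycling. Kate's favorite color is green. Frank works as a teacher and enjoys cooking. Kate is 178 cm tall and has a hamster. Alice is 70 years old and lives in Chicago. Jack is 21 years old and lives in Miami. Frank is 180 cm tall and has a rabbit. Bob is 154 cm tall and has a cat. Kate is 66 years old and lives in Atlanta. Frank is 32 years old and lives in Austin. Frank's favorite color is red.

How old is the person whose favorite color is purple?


Person with favorite color=purple is Bob, age 67

67


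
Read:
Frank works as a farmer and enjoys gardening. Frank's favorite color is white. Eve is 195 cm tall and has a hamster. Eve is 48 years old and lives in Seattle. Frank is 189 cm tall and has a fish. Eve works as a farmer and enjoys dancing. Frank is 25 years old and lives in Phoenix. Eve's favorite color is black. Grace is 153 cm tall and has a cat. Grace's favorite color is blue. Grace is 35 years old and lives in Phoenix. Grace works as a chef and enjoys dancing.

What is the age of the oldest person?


Oldest: Eve at 48

48


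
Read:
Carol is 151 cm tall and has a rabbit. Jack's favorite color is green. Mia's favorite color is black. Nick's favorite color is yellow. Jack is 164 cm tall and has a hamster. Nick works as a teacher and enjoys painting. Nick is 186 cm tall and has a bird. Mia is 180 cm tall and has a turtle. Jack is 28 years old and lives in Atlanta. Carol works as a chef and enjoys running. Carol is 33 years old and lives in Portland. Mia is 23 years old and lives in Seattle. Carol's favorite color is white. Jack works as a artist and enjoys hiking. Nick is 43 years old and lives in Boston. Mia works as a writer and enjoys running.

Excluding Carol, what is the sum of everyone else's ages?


Sum (excluding Carol): 94

94
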